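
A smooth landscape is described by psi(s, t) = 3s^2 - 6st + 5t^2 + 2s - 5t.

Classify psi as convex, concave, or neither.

psi is quadratic, so its Hessian is the constant matrix H = [[6, -6], [-6, 10]].
det(H) = 24, tr(H) = 16.
det(H) > 0 and tr(H) > 0, so H is positive definite everywhere: convex.

convex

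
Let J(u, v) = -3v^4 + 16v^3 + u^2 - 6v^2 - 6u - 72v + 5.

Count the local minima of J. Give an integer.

J separates as a function of u plus a function of v, so ∇J=0 decouples.
∂J/∂u = 2(u - 3) = 0 at u ∈ {3}; ∂J/∂v = -12(v - 3)(v - 2)(v + 1) = 0 at v ∈ {-1, 2, 3}.
The Hessian is diagonal: diag(J_uu, J_vv). Second derivatives: J_uu(3)=2; J_vv(-1)=-144, J_vv(2)=36, J_vv(3)=-48.
Local minima occur where both diagonal entries positive: (3, 2). Count: 1.

1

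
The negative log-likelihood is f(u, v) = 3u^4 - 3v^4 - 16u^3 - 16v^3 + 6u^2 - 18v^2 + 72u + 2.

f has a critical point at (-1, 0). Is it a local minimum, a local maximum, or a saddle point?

The mixed partial ∂²f/∂u∂v is 0, so the Hessian at any point is diag(f_uu, f_vv) = diag(12(3u^2 - 8u + 1), -12(3v^2 + 8v + 3)).
At (-1, 0): H = diag(144, -36).
The eigenvalues have opposite signs, so H is indefinite: a saddle point.

saddle point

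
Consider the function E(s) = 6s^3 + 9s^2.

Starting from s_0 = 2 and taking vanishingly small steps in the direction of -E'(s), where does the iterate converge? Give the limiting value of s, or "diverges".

E'(s) = 18s(s + 1), so E'(2) = 108.
Gradient descent moves in the -E' direction, i.e. s is decreasing.
The nearest critical point in that direction is s = 0, where E'' = 18 > 0 (a local minimum). The iterate converges there.

0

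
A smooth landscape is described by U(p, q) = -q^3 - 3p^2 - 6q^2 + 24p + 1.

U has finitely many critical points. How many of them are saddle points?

1

U separates as a function of p plus a function of q, so ∇U=0 decouples.
∂U/∂p = -6(p - 4) = 0 at p ∈ {4}; ∂U/∂q = -3q(q + 4) = 0 at q ∈ {-4, 0}.
The Hessian is diagonal: diag(U_pp, U_qq). Second derivatives: U_pp(4)=-6; U_qq(-4)=12, U_qq(0)=-12.
Saddle points occur where the two diagonal entries have opposite signs: (4, -4). Count: 1.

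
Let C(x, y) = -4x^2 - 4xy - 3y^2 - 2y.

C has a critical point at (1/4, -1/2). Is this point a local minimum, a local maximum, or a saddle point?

The Hessian of C is constant: H = [[-8, -4], [-4, -6]].
det(H) = (-8)·(-6) − (-4)² = 32.
det(H) > 0 and tr(H) = -14 < 0, so H is negative definite and the point is a local maximum.

local maximum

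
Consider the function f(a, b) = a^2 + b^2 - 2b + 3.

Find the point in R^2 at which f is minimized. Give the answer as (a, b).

(0, 1)

f(a,b) separates as P(a) + Q(b) + 3, so its minimum is min P + min Q + 3.
P'(a) = 2a vanishes at a ∈ {0}; Q'(b) = 2b - 2 vanishes at b ∈ {1}.
Local minima of P (where P''>0): P(0)=0. Local minima of Q: Q(1)=-1.
So the global minimum of f is P(0) + Q(1) + 3 = 0 − 1 + 3 = 2, attained at (0, 1).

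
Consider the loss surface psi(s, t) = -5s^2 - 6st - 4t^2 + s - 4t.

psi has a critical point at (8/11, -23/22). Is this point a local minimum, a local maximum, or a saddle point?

The Hessian of psi is constant: H = [[-10, -6], [-6, -8]].
det(H) = (-10)·(-8) − (-6)² = 44.
det(H) > 0 and tr(H) = -18 < 0, so H is negative definite and the point is a local maximum.

local maximum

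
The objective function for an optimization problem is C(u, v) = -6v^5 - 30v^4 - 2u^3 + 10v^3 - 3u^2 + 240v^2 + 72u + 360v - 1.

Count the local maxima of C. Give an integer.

2

C separates as a function of u plus a function of v, so ∇C=0 decouples.
∂C/∂u = -6(u - 3)(u + 4) = 0 at u ∈ {-4, 3}; ∂C/∂v = -30(v - 2)(v + 1)(v + 2)(v + 3) = 0 at v ∈ {-3, -2, -1, 2}.
The Hessian is diagonal: diag(C_uu, C_vv). Second derivatives: C_uu(-4)=42, C_uu(3)=-42; C_vv(-3)=300, C_vv(-2)=-120, C_vv(-1)=180, C_vv(2)=-1800.
Local maxima occur where both diagonal entries negative: (3, -2), (3, 2). Count: 2.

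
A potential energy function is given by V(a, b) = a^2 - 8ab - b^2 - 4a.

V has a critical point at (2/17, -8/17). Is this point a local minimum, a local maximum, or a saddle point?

The Hessian of V is constant: H = [[2, -8], [-8, -2]].
det(H) = 2·(-2) − (-8)² = -68.
Since det(H) < 0, H is indefinite and the critical point is a saddle point.

saddle point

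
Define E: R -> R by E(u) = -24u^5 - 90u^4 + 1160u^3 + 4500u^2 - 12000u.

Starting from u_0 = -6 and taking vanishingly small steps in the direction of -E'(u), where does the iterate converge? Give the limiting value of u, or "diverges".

-5

E'(u) = -120(u - 5)(u - 1)(u + 4)(u + 5), so E'(-6) = -18480.
Gradient descent moves in the -E' direction, i.e. u is increasing.
The nearest critical point in that direction is u = -5, where E'' = 7200 > 0 (a local minimum). The iterate converges there.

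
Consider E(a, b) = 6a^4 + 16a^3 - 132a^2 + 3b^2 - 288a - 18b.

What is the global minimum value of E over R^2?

-1161

E(a,b) separates as P(a) + Q(b), so its minimum is min P + min Q.
P'(a) = 24(a - 3)(a + 1)(a + 4) vanishes at a ∈ {-4, -1, 3}; Q'(b) = 6b - 18 vanishes at b ∈ {3}.
Local minima of P (where P''>0): P(-4)=-448, P(3)=-1134. Local minima of Q: Q(3)=-27.
So the global minimum of E is P(3) + Q(3) = -1134 − 27 = -1161, attained at (3, 3).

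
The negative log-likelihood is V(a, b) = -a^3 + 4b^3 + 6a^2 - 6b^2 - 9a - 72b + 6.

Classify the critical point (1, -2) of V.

saddle point

The mixed partial ∂²V/∂a∂b is 0, so the Hessian at any point is diag(V_aa, V_bb) = diag(6(-a + 2), 12(2b - 1)).
At (1, -2): H = diag(6, -60).
The eigenvalues have opposite signs, so H is indefinite: a saddle point.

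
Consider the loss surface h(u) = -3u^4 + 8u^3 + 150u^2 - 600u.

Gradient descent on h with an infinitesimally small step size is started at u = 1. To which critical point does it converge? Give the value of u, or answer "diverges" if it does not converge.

2

h'(u) = -12(u - 5)(u - 2)(u + 5), so h'(1) = -288.
Gradient descent moves in the -h' direction, i.e. u is increasing.
The nearest critical point in that direction is u = 2, where h'' = 252 > 0 (a local minimum). The iterate converges there.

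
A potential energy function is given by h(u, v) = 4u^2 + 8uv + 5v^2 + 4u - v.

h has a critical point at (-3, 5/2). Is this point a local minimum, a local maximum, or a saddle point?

local minimum

The Hessian of h is constant: H = [[8, 8], [8, 10]].
det(H) = 8·10 − 8² = 16.
det(H) > 0 and tr(H) = 18 > 0, so H is positive definite and the point is a local minimum.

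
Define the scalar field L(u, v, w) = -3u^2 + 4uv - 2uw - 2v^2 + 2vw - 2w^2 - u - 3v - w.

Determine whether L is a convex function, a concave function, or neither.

L is quadratic, so its Hessian is the constant matrix H = [[-6, 4, -2], [4, -4, 2], [-2, 2, -4]].
Leading principal minors: -6, 8, -24.
Signs alternate −, +, − ⇒ H ≺ 0 ⇒ concave.

concave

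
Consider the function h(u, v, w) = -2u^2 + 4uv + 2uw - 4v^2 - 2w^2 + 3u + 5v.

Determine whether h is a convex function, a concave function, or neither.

h is quadratic, so its Hessian is the constant matrix H = [[-4, 4, 2], [4, -8, 0], [2, 0, -4]].
Leading principal minors: -4, 16, -32.
Signs alternate −, +, − ⇒ H ≺ 0 ⇒ concave.

concave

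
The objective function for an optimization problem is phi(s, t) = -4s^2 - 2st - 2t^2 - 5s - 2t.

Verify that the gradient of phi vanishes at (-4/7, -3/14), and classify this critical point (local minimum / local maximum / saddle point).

∇phi = (-8s - 2t - 5, -2s - 4t - 2); substituting (-4/7, -3/14) gives ∇phi = (0, 0), so (-4/7, -3/14) is indeed a critical point.
The Hessian of phi is constant: H = [[-8, -2], [-2, -4]].
det(H) = (-8)·(-4) − (-2)² = 28.
det(H) > 0 and tr(H) = -12 < 0, so H is negative definite and the point is a local maximum.

local maximum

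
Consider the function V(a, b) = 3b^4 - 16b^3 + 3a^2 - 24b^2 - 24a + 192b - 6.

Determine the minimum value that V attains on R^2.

-358

V(a,b) separates as P(a) + Q(b) − 6, so its minimum is min P + min Q − 6.
P'(a) = 6a - 24 vanishes at a ∈ {4}; Q'(b) = 12(b - 4)(b - 2)(b + 2) vanishes at b ∈ {-2, 2, 4}.
Local minima of P (where P''>0): P(4)=-48. Local minima of Q: Q(-2)=-304, Q(4)=128.
So the global minimum of V is P(4) + Q(-2) − 6 = -48 − 304 − 6 = -358, attained at (4, -2).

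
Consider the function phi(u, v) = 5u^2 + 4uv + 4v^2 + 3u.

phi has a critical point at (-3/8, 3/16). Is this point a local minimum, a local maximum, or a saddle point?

local minimum

The Hessian of phi is constant: H = [[10, 4], [4, 8]].
det(H) = 10·8 − 4² = 64.
det(H) > 0 and tr(H) = 18 > 0, so H is positive definite and the point is a local minimum.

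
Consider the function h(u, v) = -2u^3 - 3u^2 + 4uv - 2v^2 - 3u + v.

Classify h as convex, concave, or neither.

The term -2u^3 is cubic, so the Hessian is not constant.
∂²h/∂u² = -12u - 6, which takes both signs as u varies (negative for sufficiently large u). A diagonal entry of the Hessian changing sign means the Hessian is neither positive- nor negative-semidefinite on all of R^2.

neither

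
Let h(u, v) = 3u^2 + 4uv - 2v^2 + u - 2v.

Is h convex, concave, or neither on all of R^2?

h is quadratic, so its Hessian is the constant matrix H = [[6, 4], [4, -4]].
det(H) = -40, tr(H) = 2.
det(H) < 0, so H is indefinite: neither convex nor concave.

neither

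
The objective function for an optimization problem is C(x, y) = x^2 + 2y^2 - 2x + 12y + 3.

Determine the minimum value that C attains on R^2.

C(x,y) separates as P(x) + Q(y) + 3, so its minimum is min P + min Q + 3.
P'(x) = 2x - 2 vanishes at x ∈ {1}; Q'(y) = 4y + 12 vanishes at y ∈ {-3}.
Local minima of P (where P''>0): P(1)=-1. Local minima of Q: Q(-3)=-18.
So the global minimum of C is P(1) + Q(-3) + 3 = -1 − 18 + 3 = -16, attained at (1, -3).

-16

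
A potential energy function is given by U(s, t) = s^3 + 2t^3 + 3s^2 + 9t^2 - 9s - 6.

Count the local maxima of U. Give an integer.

1

U separates as a function of s plus a function of t, so ∇U=0 decouples.
∂U/∂s = 3(s - 1)(s + 3) = 0 at s ∈ {-3, 1}; ∂U/∂t = 6t(t + 3) = 0 at t ∈ {-3, 0}.
The Hessian is diagonal: diag(U_ss, U_tt). Second derivatives: U_ss(-3)=-12, U_ss(1)=12; U_tt(-3)=-18, U_tt(0)=18.
Local maxima occur where both diagonal entries negative: (-3, -3). Count: 1.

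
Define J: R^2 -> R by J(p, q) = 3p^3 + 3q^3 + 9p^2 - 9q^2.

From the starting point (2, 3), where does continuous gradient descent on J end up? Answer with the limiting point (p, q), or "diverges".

(0, 2)

J is separable, so gradient descent decouples: p follows -∂J/∂p, q follows -∂J/∂q.
∂J/∂p = 9p(p + 2); at p=2 this is 72, so p decreases.
∂J/∂q = 9q(q - 2); at q=3 this is 27, so q decreases.
p converges to its nearest critical value 0 (a local min of the p-part); q converges to 2. The iterate converges to (0, 2).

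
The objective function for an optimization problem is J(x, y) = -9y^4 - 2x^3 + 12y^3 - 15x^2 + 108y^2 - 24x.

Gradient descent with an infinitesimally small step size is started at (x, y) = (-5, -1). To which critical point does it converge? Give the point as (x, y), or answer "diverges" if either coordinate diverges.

J is separable, so gradient descent decouples: x follows -∂J/∂x, y follows -∂J/∂y.
∂J/∂x = -6(x + 1)(x + 4); at x=-5 this is -24, so x increases.
∂J/∂y = -36y(y - 3)(y + 2); at y=-1 this is -144, so y increases.
x converges to its nearest critical value -4 (a local min of the x-part); y converges to 0. The iterate converges to (-4, 0).

(-4, 0)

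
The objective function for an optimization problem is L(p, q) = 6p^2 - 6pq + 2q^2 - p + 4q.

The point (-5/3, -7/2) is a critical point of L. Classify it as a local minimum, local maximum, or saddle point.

The Hessian of L is constant: H = [[12, -6], [-6, 4]].
det(H) = 12·4 − (-6)² = 12.
det(H) > 0 and tr(H) = 16 > 0, so H is positive definite and the point is a local minimum.

local minimum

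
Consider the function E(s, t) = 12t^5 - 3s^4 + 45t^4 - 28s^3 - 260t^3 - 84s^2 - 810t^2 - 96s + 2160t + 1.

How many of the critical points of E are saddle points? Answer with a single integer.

E separates as a function of s plus a function of t, so ∇E=0 decouples.
∂E/∂s = -12(s + 1)(s + 2)(s + 4) = 0 at s ∈ {-4, -2, -1}; ∂E/∂t = 60(t - 3)(t - 1)(t + 3)(t + 4) = 0 at t ∈ {-4, -3, 1, 3}.
The Hessian is diagonal: diag(E_ss, E_tt). Second derivatives: E_ss(-4)=-72, E_ss(-2)=24, E_ss(-1)=-36; E_tt(-4)=-2100, E_tt(-3)=1440, E_tt(1)=-2400, E_tt(3)=5040.
Saddle points occur where the two diagonal entries have opposite signs: (-4, -3), (-4, 3), (-2, -4), (-2, 1), (-1, -3), (-1, 3). Count: 6.

6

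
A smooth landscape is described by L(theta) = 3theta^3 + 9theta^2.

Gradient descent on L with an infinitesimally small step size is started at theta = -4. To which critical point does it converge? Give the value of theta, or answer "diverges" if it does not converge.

L'(theta) = 9theta(theta + 2), so L'(-4) = 72.
Gradient descent moves in the -L' direction, i.e. theta is decreasing.
There is no critical point below theta=-4, and L' keeps the same sign, so the iterate runs off to −∞.

diverges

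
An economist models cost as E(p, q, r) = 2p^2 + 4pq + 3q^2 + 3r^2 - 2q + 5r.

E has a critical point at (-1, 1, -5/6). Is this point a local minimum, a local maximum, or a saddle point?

The Hessian is constant: H = [[4, 4, 0], [4, 6, 0], [0, 0, 6]].
Leading principal minors: Δ₁ = 4, Δ₂ = 8, Δ₃ = 48.
All leading minors are positive, so H is positive definite: a local minimum.

local minimum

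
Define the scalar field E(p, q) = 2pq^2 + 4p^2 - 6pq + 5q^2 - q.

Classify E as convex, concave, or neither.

neither

The term 2pq^2 is cubic, so the Hessian is not constant.
∂²E/∂q² = 4p + 10, which takes both signs as p varies (negative for sufficiently negative p). A diagonal entry of the Hessian changing sign means the Hessian is neither positive- nor negative-semidefinite on all of R^2.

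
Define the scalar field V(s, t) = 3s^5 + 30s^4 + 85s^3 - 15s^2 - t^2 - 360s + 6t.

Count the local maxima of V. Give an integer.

V separates as a function of s plus a function of t, so ∇V=0 decouples.
∂V/∂s = 15(s - 1)(s + 2)(s + 3)(s + 4) = 0 at s ∈ {-4, -3, -2, 1}; ∂V/∂t = -2(t - 3) = 0 at t ∈ {3}.
The Hessian is diagonal: diag(V_ss, V_tt). Second derivatives: V_ss(-4)=-150, V_ss(-3)=60, V_ss(-2)=-90, V_ss(1)=900; V_tt(3)=-2.
Local maxima occur where both diagonal entries negative: (-4, 3), (-2, 3). Count: 2.

2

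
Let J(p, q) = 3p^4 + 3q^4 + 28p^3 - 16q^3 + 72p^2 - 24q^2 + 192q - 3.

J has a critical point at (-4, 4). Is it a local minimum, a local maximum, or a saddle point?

local minimum

The mixed partial ∂²J/∂p∂q is 0, so the Hessian at any point is diag(J_pp, J_qq) = diag(12(3p^2 + 14p + 12), 12(3q^2 - 8q - 4)).
At (-4, 4): H = diag(48, 144).
Both eigenvalues are positive, so H is positive definite: a local minimum.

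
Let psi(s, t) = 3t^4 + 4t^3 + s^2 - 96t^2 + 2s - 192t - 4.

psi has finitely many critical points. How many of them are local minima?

2

psi separates as a function of s plus a function of t, so ∇psi=0 decouples.
∂psi/∂s = 2(s + 1) = 0 at s ∈ {-1}; ∂psi/∂t = 12(t - 4)(t + 1)(t + 4) = 0 at t ∈ {-4, -1, 4}.
The Hessian is diagonal: diag(psi_ss, psi_tt). Second derivatives: psi_ss(-1)=2; psi_tt(-4)=288, psi_tt(-1)=-180, psi_tt(4)=480.
Local minima occur where both diagonal entries positive: (-1, -4), (-1, 4). Count: 2.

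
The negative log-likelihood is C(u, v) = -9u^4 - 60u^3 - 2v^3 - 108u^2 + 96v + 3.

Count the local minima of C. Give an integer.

1

C separates as a function of u plus a function of v, so ∇C=0 decouples.
∂C/∂u = -36u(u + 2)(u + 3) = 0 at u ∈ {-3, -2, 0}; ∂C/∂v = -6(v - 4)(v + 4) = 0 at v ∈ {-4, 4}.
The Hessian is diagonal: diag(C_uu, C_vv). Second derivatives: C_uu(-3)=-108, C_uu(-2)=72, C_uu(0)=-216; C_vv(-4)=48, C_vv(4)=-48.
Local minima occur where both diagonal entries positive: (-2, -4). Count: 1.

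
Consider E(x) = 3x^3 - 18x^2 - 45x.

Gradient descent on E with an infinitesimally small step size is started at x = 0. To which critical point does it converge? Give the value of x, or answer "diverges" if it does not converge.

5

E'(x) = 9(x - 5)(x + 1), so E'(0) = -45.
Gradient descent moves in the -E' direction, i.e. x is increasing.
The nearest critical point in that direction is x = 5, where E'' = 54 > 0 (a local minimum). The iterate converges there.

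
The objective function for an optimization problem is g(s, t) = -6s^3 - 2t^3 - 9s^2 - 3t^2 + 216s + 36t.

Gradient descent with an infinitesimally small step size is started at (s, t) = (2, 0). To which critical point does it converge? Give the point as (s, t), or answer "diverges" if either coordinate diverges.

(-4, -3)

g is separable, so gradient descent decouples: s follows -∂g/∂s, t follows -∂g/∂t.
∂g/∂s = -18(s - 3)(s + 4); at s=2 this is 108, so s decreases.
∂g/∂t = -6(t - 2)(t + 3); at t=0 this is 36, so t decreases.
s converges to its nearest critical value -4 (a local min of the s-part); t converges to -3. The iterate converges to (-4, -3).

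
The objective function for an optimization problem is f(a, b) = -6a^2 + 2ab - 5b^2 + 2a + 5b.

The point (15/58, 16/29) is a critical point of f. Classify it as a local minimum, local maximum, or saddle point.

The Hessian of f is constant: H = [[-12, 2], [2, -10]].
det(H) = (-12)·(-10) − 2² = 116.
det(H) > 0 and tr(H) = -22 < 0, so H is negative definite and the point is a local maximum.

local maximum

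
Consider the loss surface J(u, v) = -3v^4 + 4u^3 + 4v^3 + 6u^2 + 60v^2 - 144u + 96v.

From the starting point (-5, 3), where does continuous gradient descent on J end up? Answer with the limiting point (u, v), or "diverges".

diverges

J is separable, so gradient descent decouples: u follows -∂J/∂u, v follows -∂J/∂v.
∂J/∂u = 12(u - 3)(u + 4); at u=-5 this is 96, so u decreases.
∂J/∂v = -12(v - 4)(v + 1)(v + 2); at v=3 this is 240, so v decreases.
The u-coordinate has no critical point in that direction and runs off to infinity.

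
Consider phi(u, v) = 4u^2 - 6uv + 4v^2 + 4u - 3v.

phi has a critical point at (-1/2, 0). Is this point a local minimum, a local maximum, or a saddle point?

local minimum

The Hessian of phi is constant: H = [[8, -6], [-6, 8]].
det(H) = 8·8 − (-6)² = 28.
det(H) > 0 and tr(H) = 16 > 0, so H is positive definite and the point is a local minimum.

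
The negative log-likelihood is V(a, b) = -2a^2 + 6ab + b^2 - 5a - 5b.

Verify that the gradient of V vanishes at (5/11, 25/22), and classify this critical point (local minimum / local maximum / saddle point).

∇V = (-4a + 6b - 5, 6a + 2b - 5); substituting (5/11, 25/22) gives ∇V = (0, 0), so (5/11, 25/22) is indeed a critical point.
The Hessian of V is constant: H = [[-4, 6], [6, 2]].
det(H) = (-4)·2 − 6² = -44.
Since det(H) < 0, H is indefinite and the critical point is a saddle point.

saddle point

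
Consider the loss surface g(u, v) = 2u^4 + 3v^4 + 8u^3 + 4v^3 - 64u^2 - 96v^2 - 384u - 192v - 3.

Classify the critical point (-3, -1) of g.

local maximum

The mixed partial ∂²g/∂u∂v is 0, so the Hessian at any point is diag(g_uu, g_vv) = diag(8(3u^2 + 6u - 16), 12(3v^2 + 2v - 16)).
At (-3, -1): H = diag(-56, -180).
Both eigenvalues are negative, so H is negative definite: a local maximum.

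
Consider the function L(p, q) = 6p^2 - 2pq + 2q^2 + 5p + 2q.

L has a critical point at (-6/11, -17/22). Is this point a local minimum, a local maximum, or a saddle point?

local minimum

The Hessian of L is constant: H = [[12, -2], [-2, 4]].
det(H) = 12·4 − (-2)² = 44.
det(H) > 0 and tr(H) = 16 > 0, so H is positive definite and the point is a local minimum.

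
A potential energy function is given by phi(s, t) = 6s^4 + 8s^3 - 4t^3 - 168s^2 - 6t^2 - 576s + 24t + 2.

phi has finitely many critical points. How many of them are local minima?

phi separates as a function of s plus a function of t, so ∇phi=0 decouples.
∂phi/∂s = 24(s - 4)(s + 2)(s + 3) = 0 at s ∈ {-3, -2, 4}; ∂phi/∂t = -12(t - 1)(t + 2) = 0 at t ∈ {-2, 1}.
The Hessian is diagonal: diag(phi_ss, phi_tt). Second derivatives: phi_ss(-3)=168, phi_ss(-2)=-144, phi_ss(4)=1008; phi_tt(-2)=36, phi_tt(1)=-36.
Local minima occur where both diagonal entries positive: (-3, -2), (4, -2). Count: 2.

2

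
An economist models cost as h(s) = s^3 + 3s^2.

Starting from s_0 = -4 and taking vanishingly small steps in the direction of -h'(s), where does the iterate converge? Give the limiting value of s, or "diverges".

diverges

h'(s) = 3s(s + 2), so h'(-4) = 24.
Gradient descent moves in the -h' direction, i.e. s is decreasing.
There is no critical point below s=-4, and h' keeps the same sign, so the iterate runs off to −∞.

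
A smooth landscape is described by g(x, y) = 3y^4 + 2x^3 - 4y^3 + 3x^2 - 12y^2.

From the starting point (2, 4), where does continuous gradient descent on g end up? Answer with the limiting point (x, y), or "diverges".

(0, 2)

g is separable, so gradient descent decouples: x follows -∂g/∂x, y follows -∂g/∂y.
∂g/∂x = 6x(x + 1); at x=2 this is 36, so x decreases.
∂g/∂y = 12y(y - 2)(y + 1); at y=4 this is 480, so y decreases.
x converges to its nearest critical value 0 (a local min of the x-part); y converges to 2. The iterate converges to (0, 2).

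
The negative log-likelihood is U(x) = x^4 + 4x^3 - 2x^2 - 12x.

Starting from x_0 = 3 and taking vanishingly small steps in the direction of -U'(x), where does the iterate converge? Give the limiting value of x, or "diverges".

U'(x) = 4(x - 1)(x + 1)(x + 3), so U'(3) = 192.
Gradient descent moves in the -U' direction, i.e. x is decreasing.
The nearest critical point in that direction is x = 1, where U'' = 32 > 0 (a local minimum). The iterate converges there.

1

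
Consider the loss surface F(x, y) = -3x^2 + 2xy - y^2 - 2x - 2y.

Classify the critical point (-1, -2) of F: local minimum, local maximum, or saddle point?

local maximum

The Hessian of F is constant: H = [[-6, 2], [2, -2]].
det(H) = (-6)·(-2) − 2² = 8.
det(H) > 0 and tr(H) = -8 < 0, so H is negative definite and the point is a local maximum.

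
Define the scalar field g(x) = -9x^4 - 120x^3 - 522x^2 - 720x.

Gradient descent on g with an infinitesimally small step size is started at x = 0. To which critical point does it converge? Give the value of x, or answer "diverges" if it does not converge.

diverges

g'(x) = -36(x + 1)(x + 4)(x + 5), so g'(0) = -720.
Gradient descent moves in the -g' direction, i.e. x is increasing.
There is no critical point above x=0, and g' keeps the same sign, so the iterate runs off to +∞.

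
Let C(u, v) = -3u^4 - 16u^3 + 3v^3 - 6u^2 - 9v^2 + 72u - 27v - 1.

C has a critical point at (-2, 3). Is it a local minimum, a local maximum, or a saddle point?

The mixed partial ∂²C/∂u∂v is 0, so the Hessian at any point is diag(C_uu, C_vv) = diag(-12(3u^2 + 8u + 1), 18(v - 1)).
At (-2, 3): H = diag(36, 36).
Both eigenvalues are positive, so H is positive definite: a local minimum.

local minimum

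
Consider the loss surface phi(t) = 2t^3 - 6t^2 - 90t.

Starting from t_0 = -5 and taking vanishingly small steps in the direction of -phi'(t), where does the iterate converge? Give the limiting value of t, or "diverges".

phi'(t) = 6(t - 5)(t + 3), so phi'(-5) = 120.
Gradient descent moves in the -phi' direction, i.e. t is decreasing.
There is no critical point below t=-5, and phi' keeps the same sign, so the iterate runs off to −∞.

diverges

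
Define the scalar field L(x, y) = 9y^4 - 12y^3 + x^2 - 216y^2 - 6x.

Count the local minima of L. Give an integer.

2

L separates as a function of x plus a function of y, so ∇L=0 decouples.
∂L/∂x = 2(x - 3) = 0 at x ∈ {3}; ∂L/∂y = 36y(y - 4)(y + 3) = 0 at y ∈ {-3, 0, 4}.
The Hessian is diagonal: diag(L_xx, L_yy). Second derivatives: L_xx(3)=2; L_yy(-3)=756, L_yy(0)=-432, L_yy(4)=1008.
Local minima occur where both diagonal entries positive: (3, -3), (3, 4). Count: 2.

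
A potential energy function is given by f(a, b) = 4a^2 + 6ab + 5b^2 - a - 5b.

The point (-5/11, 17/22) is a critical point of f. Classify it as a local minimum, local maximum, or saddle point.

The Hessian of f is constant: H = [[8, 6], [6, 10]].
det(H) = 8·10 − 6² = 44.
det(H) > 0 and tr(H) = 18 > 0, so H is positive definite and the point is a local minimum.

local minimum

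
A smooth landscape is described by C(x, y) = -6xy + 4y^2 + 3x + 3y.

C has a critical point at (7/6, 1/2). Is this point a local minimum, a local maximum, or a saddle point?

saddle point

The Hessian of C is constant: H = [[0, -6], [-6, 8]].
det(H) = 0·8 − (-6)² = -36.
Since det(H) < 0, H is indefinite and the critical point is a saddle point.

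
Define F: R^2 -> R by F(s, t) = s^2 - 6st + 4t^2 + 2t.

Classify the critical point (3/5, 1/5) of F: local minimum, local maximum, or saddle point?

The Hessian of F is constant: H = [[2, -6], [-6, 8]].
det(H) = 2·8 − (-6)² = -20.
Since det(H) < 0, H is indefinite and the critical point is a saddle point.

saddle point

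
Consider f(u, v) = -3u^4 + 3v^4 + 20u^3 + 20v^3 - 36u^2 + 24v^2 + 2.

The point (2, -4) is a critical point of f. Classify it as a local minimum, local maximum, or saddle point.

The mixed partial ∂²f/∂u∂v is 0, so the Hessian at any point is diag(f_uu, f_vv) = diag(12(-3u^2 + 10u - 6), 12(3v^2 + 10v + 4)).
At (2, -4): H = diag(24, 144).
Both eigenvalues are positive, so H is positive definite: a local minimum.

local minimum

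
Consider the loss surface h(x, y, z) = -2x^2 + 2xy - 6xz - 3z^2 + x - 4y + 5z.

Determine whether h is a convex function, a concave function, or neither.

h is quadratic, so its Hessian is the constant matrix H = [[-4, 2, -6], [2, 0, 0], [-6, 0, -6]].
Leading principal minors: -4, -4, 24.
Neither pattern holds ⇒ H is indefinite ⇒ neither convex nor concave.

neither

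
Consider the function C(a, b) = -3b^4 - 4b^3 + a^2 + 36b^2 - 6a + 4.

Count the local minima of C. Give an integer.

C separates as a function of a plus a function of b, so ∇C=0 decouples.
∂C/∂a = 2(a - 3) = 0 at a ∈ {3}; ∂C/∂b = -12b(b - 2)(b + 3) = 0 at b ∈ {-3, 0, 2}.
The Hessian is diagonal: diag(C_aa, C_bb). Second derivatives: C_aa(3)=2; C_bb(-3)=-180, C_bb(0)=72, C_bb(2)=-120.
Local minima occur where both diagonal entries positive: (3, 0). Count: 1.

1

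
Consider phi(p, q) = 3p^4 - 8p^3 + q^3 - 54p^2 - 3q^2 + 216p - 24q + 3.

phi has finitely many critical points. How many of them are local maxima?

phi separates as a function of p plus a function of q, so ∇phi=0 decouples.
∂phi/∂p = 12(p - 3)(p - 2)(p + 3) = 0 at p ∈ {-3, 2, 3}; ∂phi/∂q = 3(q - 4)(q + 2) = 0 at q ∈ {-2, 4}.
The Hessian is diagonal: diag(phi_pp, phi_qq). Second derivatives: phi_pp(-3)=360, phi_pp(2)=-60, phi_pp(3)=72; phi_qq(-2)=-18, phi_qq(4)=18.
Local maxima occur where both diagonal entries negative: (2, -2). Count: 1.

1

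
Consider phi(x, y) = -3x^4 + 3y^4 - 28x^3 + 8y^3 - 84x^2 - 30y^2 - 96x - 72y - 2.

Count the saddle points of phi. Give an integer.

5

phi separates as a function of x plus a function of y, so ∇phi=0 decouples.
∂phi/∂x = -12(x + 1)(x + 2)(x + 4) = 0 at x ∈ {-4, -2, -1}; ∂phi/∂y = 12(y - 2)(y + 1)(y + 3) = 0 at y ∈ {-3, -1, 2}.
The Hessian is diagonal: diag(phi_xx, phi_yy). Second derivatives: phi_xx(-4)=-72, phi_xx(-2)=24, phi_xx(-1)=-36; phi_yy(-3)=120, phi_yy(-1)=-72, phi_yy(2)=180.
Saddle points occur where the two diagonal entries have opposite signs: (-4, -3), (-4, 2), (-2, -1), (-1, -3), (-1, 2). Count: 5.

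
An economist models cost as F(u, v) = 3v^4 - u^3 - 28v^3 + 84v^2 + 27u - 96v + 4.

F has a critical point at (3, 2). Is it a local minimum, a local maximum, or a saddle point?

local maximum

The mixed partial ∂²F/∂u∂v is 0, so the Hessian at any point is diag(F_uu, F_vv) = diag(-6u, 12(3v^2 - 14v + 14)).
At (3, 2): H = diag(-18, -24).
Both eigenvalues are negative, so H is negative definite: a local maximum.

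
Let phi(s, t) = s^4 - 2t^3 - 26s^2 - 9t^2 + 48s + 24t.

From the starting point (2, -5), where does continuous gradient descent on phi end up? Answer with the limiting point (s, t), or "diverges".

phi is separable, so gradient descent decouples: s follows -∂phi/∂s, t follows -∂phi/∂t.
∂phi/∂s = 4(s - 3)(s - 1)(s + 4); at s=2 this is -24, so s increases.
∂phi/∂t = -6(t - 1)(t + 4); at t=-5 this is -36, so t increases.
s converges to its nearest critical value 3 (a local min of the s-part); t converges to -4. The iterate converges to (3, -4).

(3, -4)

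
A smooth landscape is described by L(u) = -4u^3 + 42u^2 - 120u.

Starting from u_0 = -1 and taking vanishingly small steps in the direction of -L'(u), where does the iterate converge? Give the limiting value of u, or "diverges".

L'(u) = -12(u - 5)(u - 2), so L'(-1) = -216.
Gradient descent moves in the -L' direction, i.e. u is increasing.
The nearest critical point in that direction is u = 2, where L'' = 36 > 0 (a local minimum). The iterate converges there.

2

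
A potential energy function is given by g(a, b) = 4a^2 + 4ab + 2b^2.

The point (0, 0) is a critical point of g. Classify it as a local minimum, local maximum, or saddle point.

The Hessian of g is constant: H = [[8, 4], [4, 4]].
det(H) = 8·4 − 4² = 16.
det(H) > 0 and tr(H) = 12 > 0, so H is positive definite and the point is a local minimum.

local minimum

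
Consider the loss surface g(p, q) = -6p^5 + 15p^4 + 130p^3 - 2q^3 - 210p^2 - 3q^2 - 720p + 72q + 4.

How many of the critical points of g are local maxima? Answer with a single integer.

2

g separates as a function of p plus a function of q, so ∇g=0 decouples.
∂g/∂p = -30(p - 4)(p - 2)(p + 1)(p + 3) = 0 at p ∈ {-3, -1, 2, 4}; ∂g/∂q = -6(q - 3)(q + 4) = 0 at q ∈ {-4, 3}.
The Hessian is diagonal: diag(g_pp, g_qq). Second derivatives: g_pp(-3)=2100, g_pp(-1)=-900, g_pp(2)=900, g_pp(4)=-2100; g_qq(-4)=42, g_qq(3)=-42.
Local maxima occur where both diagonal entries negative: (-1, 3), (4, 3). Count: 2.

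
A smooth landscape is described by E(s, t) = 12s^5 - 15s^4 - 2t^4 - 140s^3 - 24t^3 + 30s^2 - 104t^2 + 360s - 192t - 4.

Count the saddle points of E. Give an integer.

6

E separates as a function of s plus a function of t, so ∇E=0 decouples.
∂E/∂s = 60(s - 3)(s - 1)(s + 1)(s + 2) = 0 at s ∈ {-2, -1, 1, 3}; ∂E/∂t = -8(t + 2)(t + 3)(t + 4) = 0 at t ∈ {-4, -3, -2}.
The Hessian is diagonal: diag(E_ss, E_tt). Second derivatives: E_ss(-2)=-900, E_ss(-1)=480, E_ss(1)=-720, E_ss(3)=2400; E_tt(-4)=-16, E_tt(-3)=8, E_tt(-2)=-16.
Saddle points occur where the two diagonal entries have opposite signs: (-2, -3), (-1, -4), (-1, -2), (1, -3), (3, -4), (3, -2). Count: 6.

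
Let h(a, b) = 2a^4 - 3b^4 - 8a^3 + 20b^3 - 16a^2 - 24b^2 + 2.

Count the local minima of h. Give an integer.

h separates as a function of a plus a function of b, so ∇h=0 decouples.
∂h/∂a = 8a(a - 4)(a + 1) = 0 at a ∈ {-1, 0, 4}; ∂h/∂b = -12b(b - 4)(b - 1) = 0 at b ∈ {0, 1, 4}.
The Hessian is diagonal: diag(h_aa, h_bb). Second derivatives: h_aa(-1)=40, h_aa(0)=-32, h_aa(4)=160; h_bb(0)=-48, h_bb(1)=36, h_bb(4)=-144.
Local minima occur where both diagonal entries positive: (-1, 1), (4, 1). Count: 2.

2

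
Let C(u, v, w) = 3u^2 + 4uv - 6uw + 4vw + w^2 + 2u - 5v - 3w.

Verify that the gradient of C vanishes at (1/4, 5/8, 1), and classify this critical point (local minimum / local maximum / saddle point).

∇C = (6u + 4v - 6w + 2, 4u + 4w - 5, -6u + 4v + 2w - 3); substituting (1/4, 5/8, 1) gives ∇C = (0, 0, 0), so (1/4, 5/8, 1) is indeed a critical point.
The Hessian is constant: H = [[6, 4, -6], [4, 0, 4], [-6, 4, 2]].
Leading principal minors: Δ₁ = 6, Δ₂ = -16, Δ₃ = -320.
The minors fit neither the all-positive nor the alternating-sign pattern, so H is indefinite: a saddle point.

saddle point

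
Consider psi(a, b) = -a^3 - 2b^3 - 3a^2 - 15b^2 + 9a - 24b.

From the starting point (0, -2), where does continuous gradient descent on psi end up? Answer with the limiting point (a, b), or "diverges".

(-3, -4)

psi is separable, so gradient descent decouples: a follows -∂psi/∂a, b follows -∂psi/∂b.
∂psi/∂a = -3(a - 1)(a + 3); at a=0 this is 9, so a decreases.
∂psi/∂b = -6(b + 1)(b + 4); at b=-2 this is 12, so b decreases.
a converges to its nearest critical value -3 (a local min of the a-part); b converges to -4. The iterate converges to (-3, -4).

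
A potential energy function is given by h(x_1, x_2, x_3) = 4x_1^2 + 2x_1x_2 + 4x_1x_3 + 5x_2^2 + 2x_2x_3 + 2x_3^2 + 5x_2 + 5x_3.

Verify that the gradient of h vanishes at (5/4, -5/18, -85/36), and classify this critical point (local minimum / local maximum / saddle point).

∇h = (8x_1 + 2x_2 + 4x_3, 2x_1 + 10x_2 + 2x_3 + 5, 4x_1 + 2x_2 + 4x_3 + 5); substituting (5/4, -5/18, -85/36) gives ∇h = (0, 0, 0), so (5/4, -5/18, -85/36) is indeed a critical point.
The Hessian is constant: H = [[8, 2, 4], [2, 10, 2], [4, 2, 4]].
Leading principal minors: Δ₁ = 8, Δ₂ = 76, Δ₃ = 144.
All leading minors are positive, so H is positive definite: a local minimum.

local minimum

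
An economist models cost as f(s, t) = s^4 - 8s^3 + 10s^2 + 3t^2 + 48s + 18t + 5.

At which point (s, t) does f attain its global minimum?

f(s,t) separates as P(s) + Q(t) + 5, so its minimum is min P + min Q + 5.
P'(s) = 4(s - 4)(s - 3)(s + 1) vanishes at s ∈ {-1, 3, 4}; Q'(t) = 6(t + 3) vanishes at t ∈ {-3}.
Local minima of P (where P''>0): P(-1)=-29, P(4)=96. Local minima of Q: Q(-3)=-27.
So the global minimum of f is P(-1) + Q(-3) + 5 = -29 − 27 + 5 = -51, attained at (-1, -3).

(-1, -3)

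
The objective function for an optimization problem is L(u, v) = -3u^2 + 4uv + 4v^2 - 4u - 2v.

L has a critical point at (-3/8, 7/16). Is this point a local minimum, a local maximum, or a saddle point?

The Hessian of L is constant: H = [[-6, 4], [4, 8]].
det(H) = (-6)·8 − 4² = -64.
Since det(H) < 0, H is indefinite and the critical point is a saddle point.

saddle point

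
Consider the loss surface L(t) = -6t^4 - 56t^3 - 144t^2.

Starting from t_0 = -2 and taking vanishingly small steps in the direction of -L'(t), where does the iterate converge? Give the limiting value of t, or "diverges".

-3

L'(t) = -24t(t + 3)(t + 4), so L'(-2) = 96.
Gradient descent moves in the -L' direction, i.e. t is decreasing.
The nearest critical point in that direction is t = -3, where L'' = 72 > 0 (a local minimum). The iterate converges there.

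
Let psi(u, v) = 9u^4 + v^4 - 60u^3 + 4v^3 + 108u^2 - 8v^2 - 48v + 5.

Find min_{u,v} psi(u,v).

-75

psi(u,v) separates as P(u) + Q(v) + 5, so its minimum is min P + min Q + 5.
P'(u) = 36u(u - 3)(u - 2) vanishes at u ∈ {0, 2, 3}; Q'(v) = 4(v - 2)(v + 2)(v + 3) vanishes at v ∈ {-3, -2, 2}.
Local minima of P (where P''>0): P(0)=0, P(3)=81. Local minima of Q: Q(-3)=45, Q(2)=-80.
So the global minimum of psi is P(0) + Q(2) + 5 = 0 − 80 + 5 = -75, attained at (0, 2).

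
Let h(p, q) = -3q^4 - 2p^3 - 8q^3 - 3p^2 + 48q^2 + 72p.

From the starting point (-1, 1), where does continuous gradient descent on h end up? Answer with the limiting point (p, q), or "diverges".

(-4, 0)

h is separable, so gradient descent decouples: p follows -∂h/∂p, q follows -∂h/∂q.
∂h/∂p = -6(p - 3)(p + 4); at p=-1 this is 72, so p decreases.
∂h/∂q = -12q(q - 2)(q + 4); at q=1 this is 60, so q decreases.
p converges to its nearest critical value -4 (a local min of the p-part); q converges to 0. The iterate converges to (-4, 0).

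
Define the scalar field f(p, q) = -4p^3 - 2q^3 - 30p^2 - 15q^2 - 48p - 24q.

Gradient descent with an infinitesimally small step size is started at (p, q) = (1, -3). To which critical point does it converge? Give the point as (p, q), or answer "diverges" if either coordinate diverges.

diverges

f is separable, so gradient descent decouples: p follows -∂f/∂p, q follows -∂f/∂q.
∂f/∂p = -12(p + 1)(p + 4); at p=1 this is -120, so p increases.
∂f/∂q = -6(q + 1)(q + 4); at q=-3 this is 12, so q decreases.
The p-coordinate has no critical point in that direction and runs off to infinity.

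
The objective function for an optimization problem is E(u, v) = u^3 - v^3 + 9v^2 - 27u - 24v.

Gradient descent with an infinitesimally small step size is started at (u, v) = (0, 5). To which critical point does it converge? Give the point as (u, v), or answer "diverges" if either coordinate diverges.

E is separable, so gradient descent decouples: u follows -∂E/∂u, v follows -∂E/∂v.
∂E/∂u = 3(u - 3)(u + 3); at u=0 this is -27, so u increases.
∂E/∂v = -3(v - 4)(v - 2); at v=5 this is -9, so v increases.
The v-coordinate has no critical point in that direction and runs off to infinity.

diverges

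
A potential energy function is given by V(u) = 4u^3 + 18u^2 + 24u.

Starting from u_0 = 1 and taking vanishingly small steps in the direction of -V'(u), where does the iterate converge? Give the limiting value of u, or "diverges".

V'(u) = 12(u + 1)(u + 2), so V'(1) = 72.
Gradient descent moves in the -V' direction, i.e. u is decreasing.
The nearest critical point in that direction is u = -1, where V'' = 12 > 0 (a local minimum). The iterate converges there.

-1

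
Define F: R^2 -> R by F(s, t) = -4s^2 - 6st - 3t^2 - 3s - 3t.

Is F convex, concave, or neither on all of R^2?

F is quadratic, so its Hessian is the constant matrix H = [[-8, -6], [-6, -6]].
det(H) = 12, tr(H) = -14.
det(H) > 0 and tr(H) < 0, so H is negative definite everywhere: concave.

concave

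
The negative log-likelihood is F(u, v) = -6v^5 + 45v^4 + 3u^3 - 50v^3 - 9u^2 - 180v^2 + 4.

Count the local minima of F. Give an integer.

F separates as a function of u plus a function of v, so ∇F=0 decouples.
∂F/∂u = 9u(u - 2) = 0 at u ∈ {0, 2}; ∂F/∂v = -30v(v - 4)(v - 3)(v + 1) = 0 at v ∈ {-1, 0, 3, 4}.
The Hessian is diagonal: diag(F_uu, F_vv). Second derivatives: F_uu(0)=-18, F_uu(2)=18; F_vv(-1)=600, F_vv(0)=-360, F_vv(3)=360, F_vv(4)=-600.
Local minima occur where both diagonal entries positive: (2, -1), (2, 3). Count: 2.

2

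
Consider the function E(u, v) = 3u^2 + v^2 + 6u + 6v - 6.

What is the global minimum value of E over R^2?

E(u,v) separates as P(u) + Q(v) − 6, so its minimum is min P + min Q − 6.
P'(u) = 6u + 6 vanishes at u ∈ {-1}; Q'(v) = 2v + 6 vanishes at v ∈ {-3}.
Local minima of P (where P''>0): P(-1)=-3. Local minima of Q: Q(-3)=-9.
So the global minimum of E is P(-1) + Q(-3) − 6 = -3 − 9 − 6 = -18, attained at (-1, -3).

-18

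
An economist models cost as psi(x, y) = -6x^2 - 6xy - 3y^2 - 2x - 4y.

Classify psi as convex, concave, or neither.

psi is quadratic, so its Hessian is the constant matrix H = [[-12, -6], [-6, -6]].
det(H) = 36, tr(H) = -18.
det(H) > 0 and tr(H) < 0, so H is negative definite everywhere: concave.

concave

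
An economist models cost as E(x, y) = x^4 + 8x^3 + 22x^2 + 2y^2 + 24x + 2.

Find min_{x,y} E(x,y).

-7

E(x,y) separates as P(x) + Q(y) + 2, so its minimum is min P + min Q + 2.
P'(x) = 4(x + 1)(x + 2)(x + 3) vanishes at x ∈ {-3, -2, -1}; Q'(y) = 4y vanishes at y ∈ {0}.
Local minima of P (where P''>0): P(-3)=-9, P(-1)=-9. Local minima of Q: Q(0)=0.
So the global minimum of E is P(-3) + Q(0) + 2 = -9 + 0 + 2 = -7, attained at (-3, 0).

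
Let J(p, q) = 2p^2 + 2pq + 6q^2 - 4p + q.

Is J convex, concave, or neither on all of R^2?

convex

J is quadratic, so its Hessian is the constant matrix H = [[4, 2], [2, 12]].
det(H) = 44, tr(H) = 16.
det(H) > 0 and tr(H) > 0, so H is positive definite everywhere: convex.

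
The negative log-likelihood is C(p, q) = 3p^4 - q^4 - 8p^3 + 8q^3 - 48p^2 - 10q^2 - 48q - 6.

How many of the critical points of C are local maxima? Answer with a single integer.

C separates as a function of p plus a function of q, so ∇C=0 decouples.
∂C/∂p = 12p(p - 4)(p + 2) = 0 at p ∈ {-2, 0, 4}; ∂C/∂q = -4(q - 4)(q - 3)(q + 1) = 0 at q ∈ {-1, 3, 4}.
The Hessian is diagonal: diag(C_pp, C_qq). Second derivatives: C_pp(-2)=144, C_pp(0)=-96, C_pp(4)=288; C_qq(-1)=-80, C_qq(3)=16, C_qq(4)=-20.
Local maxima occur where both diagonal entries negative: (0, -1), (0, 4). Count: 2.

2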